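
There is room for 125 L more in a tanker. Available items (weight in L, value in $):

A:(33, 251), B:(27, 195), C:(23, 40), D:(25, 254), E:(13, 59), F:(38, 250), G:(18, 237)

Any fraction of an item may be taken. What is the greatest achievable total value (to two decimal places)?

Greedy by value/weight ratio, highest first.
Ratios (sorted): G 13.17, D 10.16, A 7.61, B 7.22, F 6.58, E 4.54, C 1.74
take G (18 @ 237); take D (25 @ 254); take A (33 @ 251); take B (27 @ 195); take 22/38 of F → 144.74. Capacity used 125/125.
Total value = 1081.74

1081.74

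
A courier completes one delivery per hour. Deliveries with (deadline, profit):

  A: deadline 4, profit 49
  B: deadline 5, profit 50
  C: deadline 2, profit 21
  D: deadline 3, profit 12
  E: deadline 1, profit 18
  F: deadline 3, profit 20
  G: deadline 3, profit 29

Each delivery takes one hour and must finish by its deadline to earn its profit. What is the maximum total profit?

Take jobs in profit order; each goes to the latest open slot no later than its deadline.
Profit order: B=50 A=49 G=29 C=21 F=20 E=18 D=12
Assign: B→slot 5, A→slot 4, G→slot 3, C→slot 2, F→slot 1, E skipped, D skipped.
Slots: [1:F] [2:C] [3:G] [4:A] [5:B]
Profit = 20 + 21 + 29 + 49 + 50 = 169

169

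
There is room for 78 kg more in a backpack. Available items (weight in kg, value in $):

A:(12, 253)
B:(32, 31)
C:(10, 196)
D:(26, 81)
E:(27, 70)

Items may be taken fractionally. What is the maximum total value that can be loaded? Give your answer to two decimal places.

Greedy by value/weight ratio, highest first.
Order: A (253/12=21.08) > C (196/10=19.60) > D (81/26=3.12) > E (70/27=2.59) > B (31/32=0.97)
Fill: take A (12 @ 253) → take C (10 @ 196) → take D (26 @ 81) → take E (27 @ 70) → take 3/32 of B → 2.91; 78/78 used.
Total value = 602.91

602.91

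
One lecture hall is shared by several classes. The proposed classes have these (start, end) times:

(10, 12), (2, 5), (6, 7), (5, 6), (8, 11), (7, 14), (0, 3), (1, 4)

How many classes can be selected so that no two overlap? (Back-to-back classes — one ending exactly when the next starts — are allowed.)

By end time: (0,3), (1,4), (2,5), (5,6), (6,7), (8,11), (10,12), (7,14).
Pick (0,3); next start ≥ 3 → (5,6); next start ≥ 6 → (6,7); next start ≥ 7 → (8,11).
Selected 4 classes.

4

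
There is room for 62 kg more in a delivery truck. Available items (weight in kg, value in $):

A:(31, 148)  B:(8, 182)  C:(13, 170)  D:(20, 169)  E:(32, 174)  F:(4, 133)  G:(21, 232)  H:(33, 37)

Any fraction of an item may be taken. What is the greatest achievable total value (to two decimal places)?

852.20

Greedy by value/weight ratio, highest first.
Order: F (133/4=33.25) > B (182/8=22.75) > C (170/13=13.08) > G (232/21=11.05) > D (169/20=8.45) > E (174/32=5.44) > A (148/31=4.77) > H (37/33=1.12)
Fill: take F (4 @ 133) → take B (8 @ 182) → take C (13 @ 170) → take G (21 @ 232) → take 16/20 of D → 135.20; 62/62 used.
Total value = 852.20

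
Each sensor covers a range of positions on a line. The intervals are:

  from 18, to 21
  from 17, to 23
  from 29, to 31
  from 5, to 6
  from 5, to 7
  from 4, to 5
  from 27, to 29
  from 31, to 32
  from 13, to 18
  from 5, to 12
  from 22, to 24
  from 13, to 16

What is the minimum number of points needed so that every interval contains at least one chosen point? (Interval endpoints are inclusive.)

Process intervals by earliest right end; each time one isn't hit yet, stab at its right endpoint.
Sorted: [4,5] [5,6] [5,7] [5,12] [13,16] [13,18] [18,21] [17,23] [22,24] [27,29] [29,31] [31,32]
{[4,5],[5,6],[5,7],[5,12]} hit by 5; {[13,16],[13,18]} hit by 16; {[18,21],[17,23]} hit by 21; {[22,24]} hit by 24; {[27,29],[29,31]} hit by 29; {[31,32]} hit by 32.
Points: 5, 16, 21, 24, 29, 32 (6 total).

6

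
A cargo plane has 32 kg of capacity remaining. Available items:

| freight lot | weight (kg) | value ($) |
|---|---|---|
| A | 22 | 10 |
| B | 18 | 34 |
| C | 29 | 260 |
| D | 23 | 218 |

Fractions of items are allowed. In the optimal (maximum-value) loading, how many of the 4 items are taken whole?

1

Sort by value per unit weight and fill in that order.
Ratios (sorted): D 9.48, C 8.97, B 1.89, A 0.45
take D (23 @ 218); take 9/29 of C → 80.69. Capacity used 32/32.
1 item(s) taken whole; one partial (take 9/29 of C).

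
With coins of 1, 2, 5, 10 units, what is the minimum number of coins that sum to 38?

6

38 = 3×10 + 1×5 + 1×2 + 1×1
Total coins = 3 + 1 + 1 + 1 = 6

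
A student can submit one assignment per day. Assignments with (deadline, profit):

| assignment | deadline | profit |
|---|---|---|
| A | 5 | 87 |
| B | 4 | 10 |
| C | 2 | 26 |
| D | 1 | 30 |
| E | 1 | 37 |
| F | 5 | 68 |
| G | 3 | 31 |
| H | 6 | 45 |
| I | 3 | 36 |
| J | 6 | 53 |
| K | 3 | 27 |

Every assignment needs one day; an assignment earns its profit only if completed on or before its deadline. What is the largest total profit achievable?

Profit order: A=87 F=68 J=53 H=45 E=37 I=36 G=31 D=30 K=27 C=26 B=10
Assign: A→slot 5, F→slot 4, J→slot 6, H→slot 3, E→slot 1, I→slot 2, G skipped, D skipped, K skipped, C skipped, B skipped.
Slots: [1:E] [2:I] [3:H] [4:F] [5:A] [6:J]
Profit = 37 + 36 + 45 + 68 + 87 + 53 = 326

326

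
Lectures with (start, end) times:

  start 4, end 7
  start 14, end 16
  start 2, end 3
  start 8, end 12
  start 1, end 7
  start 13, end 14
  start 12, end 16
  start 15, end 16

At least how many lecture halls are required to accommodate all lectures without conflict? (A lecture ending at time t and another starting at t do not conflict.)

3

Count concurrent intervals with a sweep; the peak is the room count.
starts: [1, 2, 4, 8, 12, 13, 14, 15]
ends:   [3, 7, 7, 12, 14, 16, 16, 16]
s1→1 s2→2 e3→1 s4→2 e7→1 e7→0 s8→1 e12→0 s12→1 s13→2 e14→1 s14→2 s15→3  — peak 3.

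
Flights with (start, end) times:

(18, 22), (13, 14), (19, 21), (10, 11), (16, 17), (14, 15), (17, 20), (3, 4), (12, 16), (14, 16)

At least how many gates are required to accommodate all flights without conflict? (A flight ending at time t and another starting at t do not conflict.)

3

Events (time:±→running): 3:+→1 4:-→0 10:+→1 11:-→0 12:+→1 13:+→2 14:-→1 14:+→2 14:+→3 … peak 3.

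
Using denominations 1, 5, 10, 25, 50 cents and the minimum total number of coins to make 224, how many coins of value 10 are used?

Greedy: take as many of the largest coin as possible, then repeat with the remainder.
224 − 4×50→24 − 2×10→4 − 4×1→0
Count of 10: 2

2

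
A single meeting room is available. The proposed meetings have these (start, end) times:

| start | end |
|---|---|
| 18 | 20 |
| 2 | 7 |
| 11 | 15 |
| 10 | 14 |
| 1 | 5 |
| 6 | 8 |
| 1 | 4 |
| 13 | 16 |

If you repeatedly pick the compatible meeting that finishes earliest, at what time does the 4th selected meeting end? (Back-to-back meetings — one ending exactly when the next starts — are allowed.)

Greedy by earliest finish: after sorting by end time, pick each interval compatible with the last pick.
By end time: (1,4), (1,5), (2,7), (6,8), (10,14), (11,15), (13,16), (18,20).
Pick (1,4); next start ≥ 4 → (6,8); next start ≥ 8 → (10,14); next start ≥ 14 → (18,20).
Selected: (1,4) (6,8) (10,14) (18,20)

20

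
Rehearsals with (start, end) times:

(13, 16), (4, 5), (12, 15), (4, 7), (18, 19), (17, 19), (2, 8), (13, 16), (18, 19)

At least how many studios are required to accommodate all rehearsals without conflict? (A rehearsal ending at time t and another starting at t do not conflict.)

3

Events (time:±→running): 2:+→1 4:+→2 4:+→3 … peak 3.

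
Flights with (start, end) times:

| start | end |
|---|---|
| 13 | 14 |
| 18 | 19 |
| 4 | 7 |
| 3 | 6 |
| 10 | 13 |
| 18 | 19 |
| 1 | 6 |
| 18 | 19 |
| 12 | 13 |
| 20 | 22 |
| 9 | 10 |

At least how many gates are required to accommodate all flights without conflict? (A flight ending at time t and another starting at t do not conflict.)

The answer is the maximum number of intervals overlapping at any instant.
starts: [1, 3, 4, 9, 10, 12, 13, 18, 18, 18, 20]
ends:   [6, 6, 7, 10, 13, 13, 14, 19, 19, 19, 22]
s1→1 s3→2 s4→3  — peak 3.

3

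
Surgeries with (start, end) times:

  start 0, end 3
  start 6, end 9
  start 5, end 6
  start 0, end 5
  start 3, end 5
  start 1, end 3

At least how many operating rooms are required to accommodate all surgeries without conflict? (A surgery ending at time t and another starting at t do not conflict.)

Events (time:±→running): 0:+→1 0:+→2 1:+→3 … peak 3.

3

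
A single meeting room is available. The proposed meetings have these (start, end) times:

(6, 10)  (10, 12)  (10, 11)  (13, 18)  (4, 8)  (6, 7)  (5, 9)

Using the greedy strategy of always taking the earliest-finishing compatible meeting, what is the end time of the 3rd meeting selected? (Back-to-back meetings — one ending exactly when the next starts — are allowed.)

Order by finish time; keep every interval that doesn't clash with the previous kept one.
Sorted by end: (6,7)  (4,8)  (5,9)  (6,10)  (10,11)  (10,12)  (13,18)
take (6,7); skip (5,9); skip (6,10); take (10,11); take (13,18).
Selected: (6,7) (10,11) (13,18)

18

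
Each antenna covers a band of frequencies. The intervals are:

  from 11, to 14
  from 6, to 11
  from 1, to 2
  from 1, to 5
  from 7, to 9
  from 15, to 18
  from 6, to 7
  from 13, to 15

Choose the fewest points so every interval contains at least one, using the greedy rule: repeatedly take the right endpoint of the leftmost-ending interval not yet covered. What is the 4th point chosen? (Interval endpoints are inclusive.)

Sort by right endpoint; whenever an interval is uncovered, place a point at its right end.
By right end: [1,2]  [1,5]  [6,7]  [7,9]  [6,11]  [11,14]  [13,15]  [15,18]
[1,2] uncovered → point at 2; [6,7] uncovered → point at 7; [11,14] uncovered → point at 14; [15,18] uncovered → point at 18.
Points: 2, 7, 14, 18 (4 total).

18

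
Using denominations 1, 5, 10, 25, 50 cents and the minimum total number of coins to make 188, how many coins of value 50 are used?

Use the largest denomination that fits, subtract, and repeat.
188 = 3×50 + 1×25 + 1×10 + 3×1
Count of 50: 3

3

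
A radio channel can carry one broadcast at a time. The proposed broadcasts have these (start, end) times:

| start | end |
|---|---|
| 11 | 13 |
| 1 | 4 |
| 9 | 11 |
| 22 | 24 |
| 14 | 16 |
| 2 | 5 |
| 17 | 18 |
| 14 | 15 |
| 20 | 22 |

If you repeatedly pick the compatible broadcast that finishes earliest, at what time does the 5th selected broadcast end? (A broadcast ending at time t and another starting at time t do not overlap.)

18

By end time: (1,4), (2,5), (9,11), (11,13), (14,15), (14,16), (17,18), (20,22), (22,24).
Pick (1,4); next start ≥ 4 → (9,11); next start ≥ 11 → (11,13); next start ≥ 13 → (14,15); next start ≥ 15 → (17,18); next start ≥ 18 → (20,22); next start ≥ 22 → (22,24).
Selected: (1,4) (9,11) (11,13) (14,15) (17,18) (20,22) (22,24)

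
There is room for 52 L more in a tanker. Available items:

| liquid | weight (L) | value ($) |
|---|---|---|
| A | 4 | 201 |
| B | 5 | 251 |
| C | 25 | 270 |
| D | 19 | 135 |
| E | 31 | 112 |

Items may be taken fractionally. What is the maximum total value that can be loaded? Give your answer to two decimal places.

849.89

Sort by value per unit weight and fill in that order.
Ratios (sorted): A 50.25, B 50.20, C 10.80, D 7.11, E 3.61
take A (4 @ 201); take B (5 @ 251); take C (25 @ 270); take 18/19 of D → 127.89. Capacity used 52/52.
Total value = 849.89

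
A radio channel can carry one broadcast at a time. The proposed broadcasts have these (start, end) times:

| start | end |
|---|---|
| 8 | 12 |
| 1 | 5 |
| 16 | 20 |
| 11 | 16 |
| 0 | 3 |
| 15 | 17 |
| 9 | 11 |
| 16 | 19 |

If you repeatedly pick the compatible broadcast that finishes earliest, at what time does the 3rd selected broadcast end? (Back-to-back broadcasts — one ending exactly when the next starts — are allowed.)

Greedy by earliest finish: after sorting by end time, pick each interval compatible with the last pick.
Sorted by end: (0,3)  (1,5)  (9,11)  (8,12)  (11,16)  (15,17)  (16,19)  (16,20)
take (0,3); skip (1,5); take (9,11); skip (8,12); take (11,16); take (16,19).
Selected: (0,3) (9,11) (11,16) (16,19)

16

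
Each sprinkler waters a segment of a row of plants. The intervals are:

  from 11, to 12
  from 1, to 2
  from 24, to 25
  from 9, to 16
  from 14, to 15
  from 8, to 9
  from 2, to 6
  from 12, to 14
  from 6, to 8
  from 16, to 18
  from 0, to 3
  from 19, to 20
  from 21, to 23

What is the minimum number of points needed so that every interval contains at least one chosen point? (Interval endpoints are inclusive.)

8

Sort by right endpoint; whenever an interval is uncovered, place a point at its right end.
By right end: [1,2]  [0,3]  [2,6]  [6,8]  [8,9]  [11,12]  [12,14]  [14,15]  [9,16]  [16,18]  [19,20]  [21,23]  [24,25]
[1,2] uncovered → point at 2; [6,8] uncovered → point at 8; [11,12] uncovered → point at 12; [14,15] uncovered → point at 15; [16,18] uncovered → point at 18; [19,20] uncovered → point at 20; [21,23] uncovered → point at 23; [24,25] uncovered → point at 25.
Points: 2, 8, 12, 15, 18, 20, 23, 25 (8 total).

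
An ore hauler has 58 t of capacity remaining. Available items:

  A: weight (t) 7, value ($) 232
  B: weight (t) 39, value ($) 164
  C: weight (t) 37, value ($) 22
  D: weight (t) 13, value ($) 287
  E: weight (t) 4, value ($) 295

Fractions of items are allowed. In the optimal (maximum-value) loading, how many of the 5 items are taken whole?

Sort by value per unit weight and fill in that order.
Ratios (sorted): E 73.75, A 33.14, D 22.08, B 4.21, C 0.59
take E (4 @ 295); take A (7 @ 232); take D (13 @ 287); take 34/39 of B → 142.97. Capacity used 58/58.
3 item(s) taken whole; one partial (take 34/39 of B).

3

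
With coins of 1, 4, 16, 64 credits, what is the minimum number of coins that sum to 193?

4

193 − 3×64→1 − 1×1→0
Total coins = 3 + 1 = 4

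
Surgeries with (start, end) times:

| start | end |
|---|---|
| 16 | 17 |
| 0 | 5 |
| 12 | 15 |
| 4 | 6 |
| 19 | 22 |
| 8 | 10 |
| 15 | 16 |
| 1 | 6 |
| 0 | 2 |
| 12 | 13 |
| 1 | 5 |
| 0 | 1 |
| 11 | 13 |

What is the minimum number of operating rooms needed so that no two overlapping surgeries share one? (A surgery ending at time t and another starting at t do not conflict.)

4

The answer is the maximum number of intervals overlapping at any instant.
starts: [0, 0, 0, 1, 1, 4, 8, 11, 12, 12, 15, 16, 19]
ends:   [1, 2, 5, 5, 6, 6, 10, 13, 13, 15, 16, 17, 22]
s0→1 s0→2 s0→3 e1→2 s1→3 s1→4  — peak 4.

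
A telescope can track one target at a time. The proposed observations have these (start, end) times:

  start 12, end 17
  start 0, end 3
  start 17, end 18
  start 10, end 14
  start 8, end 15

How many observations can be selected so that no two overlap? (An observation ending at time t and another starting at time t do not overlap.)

Sort by end time and greedily take each interval whose start is ≥ the last chosen end.
By end time: (0,3), (10,14), (8,15), (12,17), (17,18).
Pick (0,3); next start ≥ 3 → (10,14); next start ≥ 14 → (17,18).
Selected 3 observations.

3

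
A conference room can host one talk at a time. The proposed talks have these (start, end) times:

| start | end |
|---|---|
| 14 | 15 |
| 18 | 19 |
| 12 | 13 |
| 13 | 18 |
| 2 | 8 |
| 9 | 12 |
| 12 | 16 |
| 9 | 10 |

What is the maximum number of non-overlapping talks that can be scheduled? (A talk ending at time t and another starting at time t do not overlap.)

Sorted by end: (2,8)  (9,10)  (9,12)  (12,13)  (14,15)  (12,16)  (13,18)  (18,19)
take (2,8); take (9,10); take (12,13); take (14,15); take (18,19).
Selected 5 talks.

5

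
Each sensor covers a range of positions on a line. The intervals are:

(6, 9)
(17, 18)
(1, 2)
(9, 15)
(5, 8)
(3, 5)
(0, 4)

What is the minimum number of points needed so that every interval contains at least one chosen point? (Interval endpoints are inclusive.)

Process intervals by earliest right end; each time one isn't hit yet, stab at its right endpoint.
Sorted: [1,2] [0,4] [3,5] [5,8] [6,9] [9,15] [17,18]
{[1,2],[0,4]} hit by 2; {[3,5],[5,8]} hit by 5; {[6,9],[9,15]} hit by 9; {[17,18]} hit by 18.
Points: 2, 5, 9, 18 (4 total).

4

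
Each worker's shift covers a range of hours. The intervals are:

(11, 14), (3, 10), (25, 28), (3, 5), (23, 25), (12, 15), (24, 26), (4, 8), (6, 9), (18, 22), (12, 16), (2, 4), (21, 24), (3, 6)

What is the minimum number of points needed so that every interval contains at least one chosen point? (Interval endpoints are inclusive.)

5

Process intervals by earliest right end; each time one isn't hit yet, stab at its right endpoint.
Sorted: [2,4] [3,5] [3,6] [4,8] [6,9] [3,10] [11,14] [12,15] [12,16] [18,22] [21,24] [23,25] [24,26] [25,28]
{[2,4],[3,5],[3,6],[4,8]} hit by 4; {[6,9],[3,10]} hit by 9; {[11,14],[12,15],[12,16]} hit by 14; {[18,22],[21,24]} hit by 22; {[23,25],[24,26],[25,28]} hit by 25.
Points: 4, 9, 14, 22, 25 (5 total).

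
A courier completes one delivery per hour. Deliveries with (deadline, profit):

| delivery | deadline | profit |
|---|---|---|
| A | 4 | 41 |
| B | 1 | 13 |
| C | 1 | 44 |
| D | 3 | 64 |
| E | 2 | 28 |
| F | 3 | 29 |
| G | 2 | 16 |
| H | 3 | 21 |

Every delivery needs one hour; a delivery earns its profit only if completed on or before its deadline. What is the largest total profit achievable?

178

Take jobs in profit order; each goes to the latest open slot no later than its deadline.
By profit: D(d3,64), C(d1,44), A(d4,41), F(d3,29), E(d2,28), H(d3,21), G(d2,16), B(d1,13)
D→slot 3; C→slot 1; A→slot 4; F→slot 2; E skipped; H skipped; G skipped; B skipped.
Profit = 44 + 29 + 64 + 41 = 178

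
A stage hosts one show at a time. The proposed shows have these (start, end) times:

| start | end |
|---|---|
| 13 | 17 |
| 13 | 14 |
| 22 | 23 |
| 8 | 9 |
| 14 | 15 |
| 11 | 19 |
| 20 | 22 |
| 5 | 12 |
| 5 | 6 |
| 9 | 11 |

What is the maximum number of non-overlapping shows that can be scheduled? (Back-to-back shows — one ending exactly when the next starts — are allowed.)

Sorted by end: (5,6)  (8,9)  (9,11)  (5,12)  (13,14)  (14,15)  (13,17)  (11,19)  (20,22)  (22,23)
take (5,6); take (8,9); take (9,11); take (13,14); take (14,15); skip (11,19); take (20,22); take (22,23).
Selected 7 shows.

7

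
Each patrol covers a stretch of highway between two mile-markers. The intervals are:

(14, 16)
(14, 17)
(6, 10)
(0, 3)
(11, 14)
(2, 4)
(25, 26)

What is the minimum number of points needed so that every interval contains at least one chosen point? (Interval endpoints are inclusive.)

Sort by right endpoint; whenever an interval is uncovered, place a point at its right end.
Sorted: [0,3] [2,4] [6,10] [11,14] [14,16] [14,17] [25,26]
{[0,3],[2,4]} hit by 3; {[6,10]} hit by 10; {[11,14],[14,16],[14,17]} hit by 14; {[25,26]} hit by 26.
Points: 3, 10, 14, 26 (4 total).

4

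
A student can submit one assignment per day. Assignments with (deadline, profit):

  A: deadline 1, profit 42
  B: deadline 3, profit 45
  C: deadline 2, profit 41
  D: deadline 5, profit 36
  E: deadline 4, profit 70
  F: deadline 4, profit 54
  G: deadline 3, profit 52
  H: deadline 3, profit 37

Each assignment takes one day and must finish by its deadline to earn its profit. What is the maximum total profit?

257

Take jobs in profit order; each goes to the latest open slot no later than its deadline.
By profit: E(d4,70), F(d4,54), G(d3,52), B(d3,45), A(d1,42), C(d2,41), H(d3,37), D(d5,36)
E→slot 4; F→slot 3; G→slot 2; B→slot 1; A skipped; C skipped; H skipped; D→slot 5.
Profit = 45 + 52 + 54 + 70 + 36 = 257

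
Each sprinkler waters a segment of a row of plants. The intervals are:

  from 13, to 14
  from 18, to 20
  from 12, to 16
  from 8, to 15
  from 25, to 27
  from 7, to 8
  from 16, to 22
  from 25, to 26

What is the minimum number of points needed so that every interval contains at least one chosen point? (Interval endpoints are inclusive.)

Sorted: [7,8] [13,14] [8,15] [12,16] [18,20] [16,22] [25,26] [25,27]
{[7,8]} hit by 8; {[13,14],[8,15],[12,16]} hit by 14; {[18,20],[16,22]} hit by 20; {[25,26],[25,27]} hit by 26.
Points: 8, 14, 20, 26 (4 total).

4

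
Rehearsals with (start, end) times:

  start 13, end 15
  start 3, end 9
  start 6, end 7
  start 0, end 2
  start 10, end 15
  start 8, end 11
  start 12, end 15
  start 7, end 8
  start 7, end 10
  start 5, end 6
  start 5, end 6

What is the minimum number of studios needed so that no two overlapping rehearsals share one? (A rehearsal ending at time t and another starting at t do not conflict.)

3

starts: [0, 3, 5, 5, 6, 7, 7, 8, 10, 12, 13]
ends:   [2, 6, 6, 7, 8, 9, 10, 11, 15, 15, 15]
s0→1 e2→0 s3→1 s5→2 s5→3  — peak 3.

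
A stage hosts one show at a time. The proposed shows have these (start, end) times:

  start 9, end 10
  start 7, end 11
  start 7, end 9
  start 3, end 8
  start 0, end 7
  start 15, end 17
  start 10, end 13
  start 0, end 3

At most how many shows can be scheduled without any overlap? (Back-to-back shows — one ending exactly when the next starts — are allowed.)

5

Sorted by end: (0,3)  (0,7)  (3,8)  (7,9)  (9,10)  (7,11)  (10,13)  (15,17)
take (0,3); take (3,8); take (9,10); skip (7,11); take (10,13); take (15,17).
Selected 5 shows.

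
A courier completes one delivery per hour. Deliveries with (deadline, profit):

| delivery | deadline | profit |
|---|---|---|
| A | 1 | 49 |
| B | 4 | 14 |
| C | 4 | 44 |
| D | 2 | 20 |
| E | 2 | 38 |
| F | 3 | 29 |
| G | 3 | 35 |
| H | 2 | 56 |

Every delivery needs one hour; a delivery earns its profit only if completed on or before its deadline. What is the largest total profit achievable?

Sort by profit descending; place each in the latest free slot ≤ its deadline.
Profit order: H=56 A=49 C=44 E=38 G=35 F=29 D=20 B=14
Assign: H→slot 2, A→slot 1, C→slot 4, E skipped, G→slot 3, F skipped, D skipped, B skipped.
Slots: [1:A] [2:H] [3:G] [4:C]
Profit = 49 + 56 + 35 + 44 = 184

184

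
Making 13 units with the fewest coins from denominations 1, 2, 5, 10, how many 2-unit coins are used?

1

13 − 1×10→3 − 1×2→1 − 1×1→0
Count of 2: 1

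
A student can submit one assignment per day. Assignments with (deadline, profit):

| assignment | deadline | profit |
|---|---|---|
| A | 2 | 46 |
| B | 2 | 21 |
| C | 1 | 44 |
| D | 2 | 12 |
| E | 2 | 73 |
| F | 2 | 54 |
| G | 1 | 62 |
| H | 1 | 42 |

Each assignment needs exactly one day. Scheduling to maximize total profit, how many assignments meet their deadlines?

By profit: E(d2,73), G(d1,62), F(d2,54), A(d2,46), C(d1,44), H(d1,42), B(d2,21), D(d2,12)
E→slot 2; G→slot 1; F skipped; A skipped; C skipped; H skipped; B skipped; D skipped.
2 of 8 scheduled.

2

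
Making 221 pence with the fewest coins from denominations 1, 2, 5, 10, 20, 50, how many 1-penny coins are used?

1

221 − 4×50→21 − 1×20→1 − 1×1→0
Count of 1: 1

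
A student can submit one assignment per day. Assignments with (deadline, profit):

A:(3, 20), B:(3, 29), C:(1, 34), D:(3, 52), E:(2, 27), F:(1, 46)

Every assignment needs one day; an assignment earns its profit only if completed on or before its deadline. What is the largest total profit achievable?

Sort by profit descending; place each in the latest free slot ≤ its deadline.
By profit: D(d3,52), F(d1,46), C(d1,34), B(d3,29), E(d2,27), A(d3,20)
D→slot 3; F→slot 1; C skipped; B→slot 2; E skipped; A skipped.
Profit = 46 + 29 + 52 = 127

127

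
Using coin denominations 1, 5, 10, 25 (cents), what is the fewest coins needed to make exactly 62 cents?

5

62 = 2×25 + 1×10 + 2×1
Total coins = 2 + 1 + 2 = 5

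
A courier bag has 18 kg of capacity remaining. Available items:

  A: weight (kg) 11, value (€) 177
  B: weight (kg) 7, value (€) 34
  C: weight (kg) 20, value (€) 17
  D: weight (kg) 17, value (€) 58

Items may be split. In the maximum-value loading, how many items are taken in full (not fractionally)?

2

Ratios (sorted): A 16.09, B 4.86, D 3.41, C 0.85
take A (11 @ 177); take B (7 @ 34). Capacity used 18/18.
2 item(s) taken whole.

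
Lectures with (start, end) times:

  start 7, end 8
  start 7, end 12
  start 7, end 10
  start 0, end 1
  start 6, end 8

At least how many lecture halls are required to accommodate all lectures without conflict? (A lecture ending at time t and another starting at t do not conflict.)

4

Events (time:±→running): 0:+→1 1:-→0 6:+→1 7:+→2 7:+→3 7:+→4 … peak 4.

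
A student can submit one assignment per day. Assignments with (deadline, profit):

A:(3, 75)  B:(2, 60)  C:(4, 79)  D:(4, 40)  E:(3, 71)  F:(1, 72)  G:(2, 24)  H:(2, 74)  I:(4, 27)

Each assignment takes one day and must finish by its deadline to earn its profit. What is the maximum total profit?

300

By profit: C(d4,79), A(d3,75), H(d2,74), F(d1,72), E(d3,71), B(d2,60), D(d4,40), I(d4,27), G(d2,24)
C→slot 4; A→slot 3; H→slot 2; F→slot 1; E skipped; B skipped; D skipped; I skipped; G skipped.
Profit = 72 + 74 + 75 + 79 = 300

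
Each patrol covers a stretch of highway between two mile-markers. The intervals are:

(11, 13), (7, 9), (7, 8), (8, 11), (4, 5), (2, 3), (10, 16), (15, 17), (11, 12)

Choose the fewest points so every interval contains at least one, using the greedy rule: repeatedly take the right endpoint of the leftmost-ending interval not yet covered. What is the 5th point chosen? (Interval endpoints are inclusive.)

17

Sort by right endpoint; whenever an interval is uncovered, place a point at its right end.
Sorted: [2,3] [4,5] [7,8] [7,9] [8,11] [11,12] [11,13] [10,16] [15,17]
{[2,3]} hit by 3; {[4,5]} hit by 5; {[7,8],[7,9],[8,11]} hit by 8; {[11,12],[11,13],[10,16]} hit by 12; {[15,17]} hit by 17.
Points: 3, 5, 8, 12, 17 (5 total).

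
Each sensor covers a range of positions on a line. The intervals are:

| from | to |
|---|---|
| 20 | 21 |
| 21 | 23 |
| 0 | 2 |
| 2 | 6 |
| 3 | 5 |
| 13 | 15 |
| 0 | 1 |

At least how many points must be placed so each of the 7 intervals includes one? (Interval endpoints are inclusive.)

By right end: [0,1]  [0,2]  [3,5]  [2,6]  [13,15]  [20,21]  [21,23]
[0,1] uncovered → point at 1; [3,5] uncovered → point at 5; [13,15] uncovered → point at 15; [20,21] uncovered → point at 21.
Points: 1, 5, 15, 21 (4 total).

4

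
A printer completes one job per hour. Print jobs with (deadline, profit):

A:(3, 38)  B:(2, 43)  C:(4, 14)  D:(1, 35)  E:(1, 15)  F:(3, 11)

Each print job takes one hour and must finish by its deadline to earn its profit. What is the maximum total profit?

130

Take jobs in profit order; each goes to the latest open slot no later than its deadline.
Profit order: B=43 A=38 D=35 E=15 C=14 F=11
Assign: B→slot 2, A→slot 3, D→slot 1, E skipped, C→slot 4, F skipped.
Slots: [1:D] [2:B] [3:A] [4:C]
Profit = 35 + 43 + 38 + 14 = 130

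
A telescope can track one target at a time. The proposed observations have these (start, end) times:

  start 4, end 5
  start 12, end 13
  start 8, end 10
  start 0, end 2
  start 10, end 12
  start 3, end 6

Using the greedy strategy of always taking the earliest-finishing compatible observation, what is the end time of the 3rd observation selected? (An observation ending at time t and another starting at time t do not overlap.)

10

By end time: (0,2), (4,5), (3,6), (8,10), (10,12), (12,13).
Pick (0,2); next start ≥ 2 → (4,5); next start ≥ 5 → (8,10); next start ≥ 10 → (10,12); next start ≥ 12 → (12,13).
Selected: (0,2) (4,5) (8,10) (10,12) (12,13)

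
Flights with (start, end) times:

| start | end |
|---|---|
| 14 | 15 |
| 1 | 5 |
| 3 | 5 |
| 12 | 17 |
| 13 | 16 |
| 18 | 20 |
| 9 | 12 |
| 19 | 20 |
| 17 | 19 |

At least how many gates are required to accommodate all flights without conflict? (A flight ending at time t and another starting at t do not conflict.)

3

Events (time:±→running): 1:+→1 3:+→2 5:-→1 5:-→0 9:+→1 12:-→0 12:+→1 13:+→2 14:+→3 … peak 3.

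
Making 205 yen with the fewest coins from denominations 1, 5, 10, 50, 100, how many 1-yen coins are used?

0

205 = 2×100 + 1×5
Count of 1: 0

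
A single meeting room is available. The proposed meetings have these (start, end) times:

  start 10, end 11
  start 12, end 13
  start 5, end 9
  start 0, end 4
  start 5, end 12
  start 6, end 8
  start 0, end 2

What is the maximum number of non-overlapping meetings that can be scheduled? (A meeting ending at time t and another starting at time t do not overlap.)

Sort by end time and greedily take each interval whose start is ≥ the last chosen end.
By end time: (0,2), (0,4), (6,8), (5,9), (10,11), (5,12), (12,13).
Pick (0,2); next start ≥ 2 → (6,8); next start ≥ 8 → (10,11); next start ≥ 11 → (12,13).
Selected 4 meetings.

4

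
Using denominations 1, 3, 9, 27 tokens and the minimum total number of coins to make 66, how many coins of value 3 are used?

Use the largest denomination that fits, subtract, and repeat.
66 = 2×27 + 1×9 + 1×3
Count of 3: 1

1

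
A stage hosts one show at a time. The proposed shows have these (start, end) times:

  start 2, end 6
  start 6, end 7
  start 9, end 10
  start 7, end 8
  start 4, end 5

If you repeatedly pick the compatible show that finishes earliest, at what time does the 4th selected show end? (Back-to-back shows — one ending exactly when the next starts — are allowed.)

10

Sorted by end: (4,5)  (2,6)  (6,7)  (7,8)  (9,10)
take (4,5); take (6,7); take (7,8); take (9,10).
Selected: (4,5) (6,7) (7,8) (9,10)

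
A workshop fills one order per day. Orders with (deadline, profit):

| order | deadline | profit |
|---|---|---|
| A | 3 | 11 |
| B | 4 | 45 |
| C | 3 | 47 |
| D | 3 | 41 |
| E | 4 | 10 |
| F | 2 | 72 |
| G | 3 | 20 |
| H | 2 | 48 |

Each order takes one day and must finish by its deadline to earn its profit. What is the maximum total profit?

212

By profit: F(d2,72), H(d2,48), C(d3,47), B(d4,45), D(d3,41), G(d3,20), A(d3,11), E(d4,10)
F→slot 2; H→slot 1; C→slot 3; B→slot 4; D skipped; G skipped; A skipped; E skipped.
Profit = 48 + 72 + 47 + 45 = 212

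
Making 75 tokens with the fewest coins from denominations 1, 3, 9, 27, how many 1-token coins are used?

0

Greedy: take as many of the largest coin as possible, then repeat with the remainder.
75 = 2×27 + 2×9 + 1×3
Count of 1: 0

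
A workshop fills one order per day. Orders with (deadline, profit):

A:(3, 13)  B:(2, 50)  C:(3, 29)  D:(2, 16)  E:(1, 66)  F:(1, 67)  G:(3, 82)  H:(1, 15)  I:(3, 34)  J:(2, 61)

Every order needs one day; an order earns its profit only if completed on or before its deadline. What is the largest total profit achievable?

Sort by profit descending; place each in the latest free slot ≤ its deadline.
By profit: G(d3,82), F(d1,67), E(d1,66), J(d2,61), B(d2,50), I(d3,34), C(d3,29), D(d2,16), H(d1,15), A(d3,13)
G→slot 3; F→slot 1; E skipped; J→slot 2; B skipped; I skipped; C skipped; D skipped; H skipped; A skipped.
Profit = 67 + 61 + 82 = 210

210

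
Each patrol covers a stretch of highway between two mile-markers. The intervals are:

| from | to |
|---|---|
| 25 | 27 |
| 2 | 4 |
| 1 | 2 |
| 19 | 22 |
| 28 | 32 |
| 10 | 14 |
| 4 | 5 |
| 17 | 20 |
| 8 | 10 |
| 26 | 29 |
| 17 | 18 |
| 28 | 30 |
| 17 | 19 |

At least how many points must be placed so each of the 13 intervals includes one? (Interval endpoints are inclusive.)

Process intervals by earliest right end; each time one isn't hit yet, stab at its right endpoint.
By right end: [1,2]  [2,4]  [4,5]  [8,10]  [10,14]  [17,18]  [17,19]  [17,20]  [19,22]  [25,27]  [26,29]  [28,30]  [28,32]
[1,2] uncovered → point at 2; [4,5] uncovered → point at 5; [8,10] uncovered → point at 10; [17,18] uncovered → point at 18; [19,22] uncovered → point at 22; [25,27] uncovered → point at 27; [28,30] uncovered → point at 30.
Points: 2, 5, 10, 18, 22, 27, 30 (7 total).

7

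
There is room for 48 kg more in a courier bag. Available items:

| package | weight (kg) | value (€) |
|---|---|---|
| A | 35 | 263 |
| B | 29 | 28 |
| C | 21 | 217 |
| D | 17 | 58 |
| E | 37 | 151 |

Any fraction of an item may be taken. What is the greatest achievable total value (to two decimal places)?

419.89

Greedy by value/weight ratio, highest first.
Order: C (217/21=10.33) > A (263/35=7.51) > E (151/37=4.08) > D (58/17=3.41) > B (28/29=0.97)
Fill: take C (21 @ 217) → take 27/35 of A → 202.89; 48/48 used.
Total value = 419.89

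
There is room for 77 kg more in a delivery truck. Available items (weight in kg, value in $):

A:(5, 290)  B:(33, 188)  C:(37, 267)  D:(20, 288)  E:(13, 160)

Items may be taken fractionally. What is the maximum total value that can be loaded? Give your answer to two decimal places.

Greedy by value/weight ratio, highest first.
Order: A (290/5=58.00) > D (288/20=14.40) > E (160/13=12.31) > C (267/37=7.22) > B (188/33=5.70)
Fill: take A (5 @ 290) → take D (20 @ 288) → take E (13 @ 160) → take C (37 @ 267) → take 2/33 of B → 11.39; 77/77 used.
Total value = 1016.39

1016.39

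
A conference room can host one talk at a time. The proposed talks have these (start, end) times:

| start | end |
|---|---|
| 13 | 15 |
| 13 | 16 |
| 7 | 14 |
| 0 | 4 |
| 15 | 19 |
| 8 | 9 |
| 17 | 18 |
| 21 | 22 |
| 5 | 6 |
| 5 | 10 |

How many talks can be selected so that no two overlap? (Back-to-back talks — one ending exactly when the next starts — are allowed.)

6

Greedy by earliest finish: after sorting by end time, pick each interval compatible with the last pick.
By end time: (0,4), (5,6), (8,9), (5,10), (7,14), (13,15), (13,16), (17,18), (15,19), (21,22).
Pick (0,4); next start ≥ 4 → (5,6); next start ≥ 6 → (8,9); next start ≥ 9 → (13,15); next start ≥ 15 → (17,18); next start ≥ 18 → (21,22).
Selected 6 talks.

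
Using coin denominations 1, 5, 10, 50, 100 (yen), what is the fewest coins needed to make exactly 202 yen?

Use the largest denomination that fits, subtract, and repeat.
202 − 2×100→2 − 2×1→0
Total coins = 2 + 2 = 4

4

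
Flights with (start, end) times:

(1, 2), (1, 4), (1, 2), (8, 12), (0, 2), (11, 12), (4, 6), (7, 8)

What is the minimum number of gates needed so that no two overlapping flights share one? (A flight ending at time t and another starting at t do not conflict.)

Count concurrent intervals with a sweep; the peak is the room count.
starts: [0, 1, 1, 1, 4, 7, 8, 11]
ends:   [2, 2, 2, 4, 6, 8, 12, 12]
s0→1 s1→2 s1→3 s1→4  — peak 4.

4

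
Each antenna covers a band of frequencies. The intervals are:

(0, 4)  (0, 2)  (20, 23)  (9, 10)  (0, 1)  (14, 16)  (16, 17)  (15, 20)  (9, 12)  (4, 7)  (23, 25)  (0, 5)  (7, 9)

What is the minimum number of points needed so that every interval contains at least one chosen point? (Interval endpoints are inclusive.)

5

Sorted: [0,1] [0,2] [0,4] [0,5] [4,7] [7,9] [9,10] [9,12] [14,16] [16,17] [15,20] [20,23] [23,25]
{[0,1],[0,2],[0,4],[0,5]} hit by 1; {[4,7],[7,9]} hit by 7; {[9,10],[9,12]} hit by 10; {[14,16],[16,17],[15,20]} hit by 16; {[20,23],[23,25]} hit by 23.
Points: 1, 7, 10, 16, 23 (5 total).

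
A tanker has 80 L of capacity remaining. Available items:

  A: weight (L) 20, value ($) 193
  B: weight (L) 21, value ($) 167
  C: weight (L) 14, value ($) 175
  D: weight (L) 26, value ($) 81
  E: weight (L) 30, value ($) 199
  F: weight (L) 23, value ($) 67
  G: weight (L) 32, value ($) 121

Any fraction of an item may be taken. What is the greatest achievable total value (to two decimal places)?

Order: C (175/14=12.50) > A (193/20=9.65) > B (167/21=7.95) > E (199/30=6.63) > G (121/32=3.78) > D (81/26=3.12) > F (67/23=2.91)
Fill: take C (14 @ 175) → take A (20 @ 193) → take B (21 @ 167) → take 25/30 of E → 165.83; 80/80 used.
Total value = 700.83

700.83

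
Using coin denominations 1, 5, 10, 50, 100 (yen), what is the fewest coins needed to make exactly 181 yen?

Greedy: take as many of the largest coin as possible, then repeat with the remainder.
181 = 1×100 + 1×50 + 3×10 + 1×1
Total coins = 1 + 1 + 3 + 1 = 6

6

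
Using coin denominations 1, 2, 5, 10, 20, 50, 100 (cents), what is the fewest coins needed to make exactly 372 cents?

Use the largest denomination that fits, subtract, and repeat.
372 − 3×100→72 − 1×50→22 − 1×20→2 − 1×2→0
Total coins = 3 + 1 + 1 + 1 = 6

6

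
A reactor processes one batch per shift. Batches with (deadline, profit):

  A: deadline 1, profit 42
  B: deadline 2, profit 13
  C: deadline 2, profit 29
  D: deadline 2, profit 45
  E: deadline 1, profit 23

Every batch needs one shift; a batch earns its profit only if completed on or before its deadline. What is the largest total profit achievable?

Profit order: D=45 A=42 C=29 E=23 B=13
Assign: D→slot 2, A→slot 1, C skipped, E skipped, B skipped.
Slots: [1:A] [2:D]
Profit = 42 + 45 = 87

87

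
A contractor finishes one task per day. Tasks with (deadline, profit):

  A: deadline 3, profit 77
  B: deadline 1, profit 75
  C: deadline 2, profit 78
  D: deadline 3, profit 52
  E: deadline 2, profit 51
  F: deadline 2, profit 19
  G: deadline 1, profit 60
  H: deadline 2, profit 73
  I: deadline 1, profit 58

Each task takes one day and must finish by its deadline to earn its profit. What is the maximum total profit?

230

Sort by profit descending; place each in the latest free slot ≤ its deadline.
Profit order: C=78 A=77 B=75 H=73 G=60 I=58 D=52 E=51 F=19
Assign: C→slot 2, A→slot 3, B→slot 1, H skipped, G skipped, I skipped, D skipped, E skipped, F skipped.
Slots: [1:B] [2:C] [3:A]
Profit = 75 + 78 + 77 = 230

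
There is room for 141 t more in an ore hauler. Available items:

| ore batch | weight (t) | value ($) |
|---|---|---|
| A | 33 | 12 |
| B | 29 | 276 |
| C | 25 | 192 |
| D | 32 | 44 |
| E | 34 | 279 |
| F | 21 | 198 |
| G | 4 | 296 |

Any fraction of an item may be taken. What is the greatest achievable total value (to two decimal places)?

1279.50

Ratios (sorted): G 74.00, B 9.52, F 9.43, E 8.21, C 7.68, D 1.38, A 0.36
take G (4 @ 296); take B (29 @ 276); take F (21 @ 198); take E (34 @ 279); take C (25 @ 192); take 28/32 of D → 38.50. Capacity used 141/141.
Total value = 1279.50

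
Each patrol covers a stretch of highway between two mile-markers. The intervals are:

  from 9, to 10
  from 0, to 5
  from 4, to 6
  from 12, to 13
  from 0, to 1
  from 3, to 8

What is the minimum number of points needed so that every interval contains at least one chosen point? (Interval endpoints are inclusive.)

Sort by right endpoint; whenever an interval is uncovered, place a point at its right end.
By right end: [0,1]  [0,5]  [4,6]  [3,8]  [9,10]  [12,13]
[0,1] uncovered → point at 1; [4,6] uncovered → point at 6; [9,10] uncovered → point at 10; [12,13] uncovered → point at 13.
Points: 1, 6, 10, 13 (4 total).

4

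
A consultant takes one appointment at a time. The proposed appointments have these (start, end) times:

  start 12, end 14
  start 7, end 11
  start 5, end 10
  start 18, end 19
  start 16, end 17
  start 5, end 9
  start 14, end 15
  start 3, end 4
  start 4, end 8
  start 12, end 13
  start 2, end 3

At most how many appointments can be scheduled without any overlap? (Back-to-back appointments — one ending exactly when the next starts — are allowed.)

Order by finish time; keep every interval that doesn't clash with the previous kept one.
By end time: (2,3), (3,4), (4,8), (5,9), (5,10), (7,11), (12,13), (12,14), (14,15), (16,17), (18,19).
Pick (2,3); next start ≥ 3 → (3,4); next start ≥ 4 → (4,8); next start ≥ 8 → (12,13); next start ≥ 13 → (14,15); next start ≥ 15 → (16,17); next start ≥ 17 → (18,19).
Selected 7 appointments.

7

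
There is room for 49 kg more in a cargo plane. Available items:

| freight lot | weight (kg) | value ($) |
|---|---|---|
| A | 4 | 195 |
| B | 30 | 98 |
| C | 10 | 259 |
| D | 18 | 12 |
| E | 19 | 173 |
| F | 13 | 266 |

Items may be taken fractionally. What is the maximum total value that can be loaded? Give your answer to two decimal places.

902.80

Sort by value per unit weight and fill in that order.
Order: A (195/4=48.75) > C (259/10=25.90) > F (266/13=20.46) > E (173/19=9.11) > B (98/30=3.27) > D (12/18=0.67)
Fill: take A (4 @ 195) → take C (10 @ 259) → take F (13 @ 266) → take E (19 @ 173) → take 3/30 of B → 9.80; 49/49 used.
Total value = 902.80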